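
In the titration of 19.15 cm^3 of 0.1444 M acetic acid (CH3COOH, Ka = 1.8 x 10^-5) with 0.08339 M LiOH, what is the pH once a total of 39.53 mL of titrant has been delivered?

11.96

n(acid) = 0.1444 x 0.01915 = 0.002765 mol; n(LiOH) added = 0.08339 x 0.03953 = 0.003296 mol.
Base is in excess by 0.003296 - 0.002765 = 0.0005311 mol in a total volume of 0.05868 L.
[OH^-] = 0.0005311/0.05868 = 0.009052 M, so pOH = 2.04 and pH = 14.00 - 2.04 = 11.96.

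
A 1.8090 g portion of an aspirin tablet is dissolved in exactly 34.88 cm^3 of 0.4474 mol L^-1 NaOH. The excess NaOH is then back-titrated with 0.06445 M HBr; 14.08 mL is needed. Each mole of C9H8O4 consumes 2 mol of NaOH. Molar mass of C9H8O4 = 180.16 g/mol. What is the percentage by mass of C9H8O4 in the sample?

73.2%

Total n(NaOH) added = 0.4474 x 0.03488 = 0.01561 mol.
n(HBr) used = 0.06445 x 0.01408 = 0.0009075 mol, which equals the excess n(NaOH).
So n(NaOH) consumed by the sample = 0.01561 - 0.0009075 = 0.01470 mol.
n(C9H8O4) = 0.01470 / 2 = 0.007349 mol.
mass C9H8O4 = 0.007349 x 180.16 = 1.324 g, so %C9H8O4 = 1.324/1.8090 x 100 = 73.2%.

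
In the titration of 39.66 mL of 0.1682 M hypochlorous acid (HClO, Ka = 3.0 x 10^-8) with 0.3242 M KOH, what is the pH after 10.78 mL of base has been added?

7.56

Initial n(HClO) = 0.1682 x 0.03966 = 0.006671 mol.
n(KOH) added = 0.3242 x 0.01078 = 0.003495 mol, converting that many moles of HClO to ClO-.
Remaining n(HClO) = 0.003176 mol; n(ClO-) = 0.003495 mol.
By Henderson-Hasselbalch, pH = pKa + log([A^-]/[HA]) = 7.52 + log(0.003495/0.003176) = 7.52 + (+0.04) = 7.56.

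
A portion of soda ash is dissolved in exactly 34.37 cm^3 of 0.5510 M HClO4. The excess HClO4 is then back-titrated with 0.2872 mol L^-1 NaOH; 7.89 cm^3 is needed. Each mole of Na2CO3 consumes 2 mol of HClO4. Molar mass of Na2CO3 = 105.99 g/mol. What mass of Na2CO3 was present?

Total n(HClO4) added = 0.5510 x 0.03437 = 0.01894 mol.
n(NaOH) used = 0.2872 x 0.007890 = 0.002266 mol, which equals the excess n(HClO4).
So n(HClO4) consumed by the sample = 0.01894 - 0.002266 = 0.01667 mol.
n(Na2CO3) = 0.01667 / 2 = 0.008336 mol.
mass = 0.008336 mol x 105.99 g/mol = 0.884 g.

0.884 g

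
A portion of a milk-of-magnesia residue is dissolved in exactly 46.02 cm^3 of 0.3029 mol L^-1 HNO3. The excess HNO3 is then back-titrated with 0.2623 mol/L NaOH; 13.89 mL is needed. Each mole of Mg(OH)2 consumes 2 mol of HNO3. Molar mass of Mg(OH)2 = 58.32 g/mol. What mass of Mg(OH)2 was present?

0.300 g

Total n(HNO3) added = 0.3029 x 0.04602 = 0.01394 mol.
n(NaOH) used = 0.2623 x 0.01389 = 0.003643 mol, which equals the excess n(HNO3).
So n(HNO3) consumed by the sample = 0.01394 - 0.003643 = 0.01030 mol.
n(Mg(OH)2) = 0.01030 / 2 = 0.005148 mol.
mass = 0.005148 mol x 58.32 g/mol = 0.300 g.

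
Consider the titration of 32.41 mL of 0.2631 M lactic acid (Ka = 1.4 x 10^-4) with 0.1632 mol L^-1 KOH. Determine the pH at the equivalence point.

n(HC3H5O3) = 0.2631 x 0.03241 = 0.008527 mol; V(KOH) at equivalence = 0.008527/0.1632 = 0.05225 L.
At equivalence all the acid is converted to C3H5O3-; total volume = 0.03241 + 0.05225 = 0.08466 L, so [C3H5O3-] = 0.008527/0.08466 = 0.1007 M.
Kb = Kw/Ka = 1.0e-14 / 1.4 x 10^-4 = 7.14e-11.
[OH^-] = sqrt(Kb x [C3H5O3-]) = sqrt(7.14e-11 x 0.1007) = 2.68e-6 M.
pOH = 5.57, so pH = 14.00 - 5.57 = 8.43.

8.43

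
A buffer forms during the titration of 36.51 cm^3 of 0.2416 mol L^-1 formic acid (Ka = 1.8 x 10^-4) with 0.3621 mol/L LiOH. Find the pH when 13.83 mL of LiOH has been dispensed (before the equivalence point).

3.86

Initial n(HCOOH) = 0.2416 x 0.03651 = 0.008821 mol.
n(LiOH) added = 0.3621 x 0.01383 = 0.005008 mol, converting that many moles of HCOOH to HCOO-.
Remaining n(HCOOH) = 0.003813 mol; n(HCOO-) = 0.005008 mol.
By Henderson-Hasselbalch, pH = pKa + log([A^-]/[HA]) = 3.74 + log(0.005008/0.003813) = 3.74 + (+0.12) = 3.86.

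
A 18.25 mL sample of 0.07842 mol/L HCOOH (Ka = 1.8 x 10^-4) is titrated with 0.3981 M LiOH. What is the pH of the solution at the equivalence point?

8.28

n(HCOOH) = 0.07842 x 0.01825 = 0.001431 mol; V(LiOH) at equivalence = 0.001431/0.3981 = 0.003595 L.
At equivalence all the acid is converted to HCOO-; total volume = 0.01825 + 0.003595 = 0.02184 L, so [HCOO-] = 0.001431/0.02184 = 0.06551 M.
Kb = Kw/Ka = 1.0e-14 / 1.8 x 10^-4 = 5.56e-11.
[OH^-] = sqrt(Kb x [HCOO-]) = sqrt(5.56e-11 x 0.06551) = 1.91e-6 M.
pOH = 5.72, so pH = 14.00 - 5.72 = 8.28.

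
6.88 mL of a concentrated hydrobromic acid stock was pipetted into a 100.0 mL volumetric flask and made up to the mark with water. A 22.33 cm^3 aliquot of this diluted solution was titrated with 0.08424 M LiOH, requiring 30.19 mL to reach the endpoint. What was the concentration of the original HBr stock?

1.66 M

n(LiOH) = 0.08424 x 0.03019 = 0.002543 mol.
n(HBr) in the aliquot = 0.002543 mol.
[diluted HBr] = 0.002543 / 0.02233 = 0.1139 M.
Dilution factor = 100.0/6.880 = 14.53, so [stock] = 0.1139 x 14.53 = 1.66 M.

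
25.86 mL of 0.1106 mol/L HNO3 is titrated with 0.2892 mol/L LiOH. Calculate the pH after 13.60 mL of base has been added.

n(acid) = 0.1106 x 0.02586 = 0.002860 mol; n(LiOH) added = 0.2892 x 0.01360 = 0.003933 mol.
Base is in excess by 0.003933 - 0.002860 = 0.001073 mol in a total volume of 0.03946 L.
[OH^-] = 0.001073/0.03946 = 0.02719 M, so pOH = 1.57 and pH = 14.00 - 1.57 = 12.43.

12.43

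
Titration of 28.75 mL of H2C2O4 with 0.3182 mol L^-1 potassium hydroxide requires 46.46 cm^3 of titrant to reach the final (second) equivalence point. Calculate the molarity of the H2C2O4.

0.257 M

n(KOH) = 0.3182 x 0.04646 = 0.01478 mol.
At the final (second) equivalence point, 2 mol OH^- react per mol H2C2O4, so n(H2C2O4) = 0.01478 / 2 = 0.007392 mol.
[H2C2O4] = 0.007392 / 0.02875 L = 0.257 M.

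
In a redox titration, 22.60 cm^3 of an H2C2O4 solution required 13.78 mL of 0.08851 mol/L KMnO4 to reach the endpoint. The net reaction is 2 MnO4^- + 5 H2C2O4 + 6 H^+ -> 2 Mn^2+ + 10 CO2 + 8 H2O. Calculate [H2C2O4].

0.135 M

n(KMnO4) = 0.08851 x 0.01378 = 0.001220 mol.
From the balanced equation, 2 mol KMnO4 reacts with 5 mol H2C2O4, so n(H2C2O4) = 0.001220 x 5/2 = 0.003049 mol.
[H2C2O4] = 0.003049 / 0.02260 L = 0.135 M.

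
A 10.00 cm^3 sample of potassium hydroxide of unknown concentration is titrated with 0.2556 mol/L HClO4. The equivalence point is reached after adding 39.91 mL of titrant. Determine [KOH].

n(HClO4) delivered = 0.2556 x 0.03991 = 0.01020 mol.
For a 1:1 reaction, n(KOH) = 0.01020 mol.
[KOH] = 0.01020 mol / 0.01000 L = 1.02 M.

1.02 M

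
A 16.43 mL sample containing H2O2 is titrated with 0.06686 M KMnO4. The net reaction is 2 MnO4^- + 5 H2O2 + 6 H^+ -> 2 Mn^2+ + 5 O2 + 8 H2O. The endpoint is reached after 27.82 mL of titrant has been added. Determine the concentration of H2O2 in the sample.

n(KMnO4) = 0.06686 x 0.02782 = 0.001860 mol.
From the balanced equation, 2 mol KMnO4 reacts with 5 mol H2O2, so n(H2O2) = 0.001860 x 5/2 = 0.004650 mol.
[H2O2] = 0.004650 / 0.01643 L = 0.283 M.

0.283 M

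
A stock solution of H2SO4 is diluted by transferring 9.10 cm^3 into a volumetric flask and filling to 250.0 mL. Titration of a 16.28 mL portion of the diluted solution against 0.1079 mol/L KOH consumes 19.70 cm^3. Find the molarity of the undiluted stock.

n(KOH) = 0.1079 x 0.01970 = 0.002126 mol.
n(H2SO4) in the aliquot = 0.002126 x 1/2 = 0.001063 mol.
[diluted H2SO4] = 0.001063 / 0.01628 = 0.06528 M.
Dilution factor = 250.0/9.100 = 27.47, so [stock] = 0.06528 x 27.47 = 1.79 M.

1.79 M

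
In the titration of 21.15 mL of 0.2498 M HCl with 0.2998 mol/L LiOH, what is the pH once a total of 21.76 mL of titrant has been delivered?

12.46

n(acid) = 0.2498 x 0.02115 = 0.005283 mol; n(LiOH) added = 0.2998 x 0.02176 = 0.006524 mol.
Base is in excess by 0.006524 - 0.005283 = 0.001240 mol in a total volume of 0.04291 L.
[OH^-] = 0.001240/0.04291 = 0.02891 M, so pOH = 1.54 and pH = 14.00 - 1.54 = 12.46.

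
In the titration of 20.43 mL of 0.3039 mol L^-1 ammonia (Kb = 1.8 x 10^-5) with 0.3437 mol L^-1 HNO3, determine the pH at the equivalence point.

n(NH3) = 0.3039 x 0.02043 = 0.006209 mol; V(HNO3) at equivalence = 0.006209/0.3437 = 0.01806 L.
At equivalence the base is fully converted to NH4+; total volume = 0.03849 L, so [NH4+] = 0.006209/0.03849 = 0.1613 M.
Ka(NH4+) = Kw/Kb = 1.0e-14 / 1.8 x 10^-5 = 5.56e-10.
[H^+] = sqrt(Ka x [NH4+]) = sqrt(5.56e-10 x 0.1613) = 9.47e-6 M.
pH = -log(9.47e-6) = 5.02.

5.02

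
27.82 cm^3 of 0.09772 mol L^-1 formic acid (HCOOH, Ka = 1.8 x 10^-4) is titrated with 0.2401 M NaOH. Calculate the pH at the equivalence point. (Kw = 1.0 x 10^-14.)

8.29

n(HCOOH) = 0.09772 x 0.02782 = 0.002719 mol; V(NaOH) at equivalence = 0.002719/0.2401 = 0.01132 L.
At equivalence all the acid is converted to HCOO-; total volume = 0.02782 + 0.01132 = 0.03914 L, so [HCOO-] = 0.002719/0.03914 = 0.06945 M.
Kb = Kw/Ka = 1.0e-14 / 1.8 x 10^-4 = 5.56e-11.
[OH^-] = sqrt(Kb x [HCOO-]) = sqrt(5.56e-11 x 0.06945) = 1.96e-6 M.
pOH = 5.71, so pH = 14.00 - 5.71 = 8.29.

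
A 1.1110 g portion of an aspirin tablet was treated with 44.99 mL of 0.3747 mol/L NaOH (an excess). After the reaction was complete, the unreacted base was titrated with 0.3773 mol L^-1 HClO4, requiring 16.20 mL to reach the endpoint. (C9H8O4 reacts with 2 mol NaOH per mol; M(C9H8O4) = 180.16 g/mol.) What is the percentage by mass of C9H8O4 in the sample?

87.1%

Total n(NaOH) added = 0.3747 x 0.04499 = 0.01686 mol.
n(HClO4) used = 0.3773 x 0.01620 = 0.006112 mol, which equals the excess n(NaOH).
So n(NaOH) consumed by the sample = 0.01686 - 0.006112 = 0.01075 mol.
n(C9H8O4) = 0.01075 / 2 = 0.005373 mol.
mass C9H8O4 = 0.005373 x 180.16 = 0.9680 g, so %C9H8O4 = 0.9680/1.1110 x 100 = 87.1%.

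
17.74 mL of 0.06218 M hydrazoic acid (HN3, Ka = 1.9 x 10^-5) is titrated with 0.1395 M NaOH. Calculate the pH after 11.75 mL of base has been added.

12.26

n(acid) = 0.06218 x 0.01774 = 0.001103 mol; n(NaOH) added = 0.1395 x 0.01175 = 0.001639 mol.
Base is in excess by 0.001639 - 0.001103 = 0.0005361 mol in a total volume of 0.02949 L.
[OH^-] = 0.0005361/0.02949 = 0.01818 M, so pOH = 1.74 and pH = 14.00 - 1.74 = 12.26.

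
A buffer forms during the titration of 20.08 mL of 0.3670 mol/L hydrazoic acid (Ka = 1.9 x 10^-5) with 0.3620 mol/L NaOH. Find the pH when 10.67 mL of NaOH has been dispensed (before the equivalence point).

Initial n(HN3) = 0.3670 x 0.02008 = 0.007369 mol.
n(NaOH) added = 0.3620 x 0.01067 = 0.003863 mol, converting that many moles of HN3 to N3-.
Remaining n(HN3) = 0.003507 mol; n(N3-) = 0.003863 mol.
By Henderson-Hasselbalch, pH = pKa + log([A^-]/[HA]) = 4.72 + log(0.003863/0.003507) = 4.72 + (+0.04) = 4.76.

4.76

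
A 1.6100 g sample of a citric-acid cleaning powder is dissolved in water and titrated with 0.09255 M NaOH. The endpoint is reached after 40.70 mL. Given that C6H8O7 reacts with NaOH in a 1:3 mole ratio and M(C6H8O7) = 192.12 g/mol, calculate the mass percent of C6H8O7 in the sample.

n(NaOH) = 0.09255 x 0.04070 = 0.003767 mol.
n(C6H8O7) = 0.003767 / 3 = 0.001256 mol.
mass of C6H8O7 = 0.001256 x 192.12 = 0.2412 g.
% purity = 0.2412 / 1.6100 x 100 = 15.0%.

15.0%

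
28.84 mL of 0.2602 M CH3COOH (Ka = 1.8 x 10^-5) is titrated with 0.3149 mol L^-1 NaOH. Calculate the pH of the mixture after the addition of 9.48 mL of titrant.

Initial n(CH3COOH) = 0.2602 x 0.02884 = 0.007504 mol.
n(NaOH) added = 0.3149 x 0.009480 = 0.002985 mol, converting that many moles of CH3COOH to CH3COO-.
Remaining n(CH3COOH) = 0.004519 mol; n(CH3COO-) = 0.002985 mol.
By Henderson-Hasselbalch, pH = pKa + log([A^-]/[HA]) = 4.74 + log(0.002985/0.004519) = 4.74 + (-0.18) = 4.56.

4.56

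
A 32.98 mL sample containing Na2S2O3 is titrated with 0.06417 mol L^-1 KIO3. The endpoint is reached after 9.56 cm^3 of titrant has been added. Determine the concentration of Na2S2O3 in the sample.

n(KIO3) = 0.06417 x 0.009560 = 0.0006135 mol.
From the balanced equation, 1 mol KIO3 reacts with 6 mol Na2S2O3, so n(Na2S2O3) = 0.0006135 x 6/1 = 0.003681 mol.
[Na2S2O3] = 0.003681 / 0.03298 L = 0.112 M.

0.112 M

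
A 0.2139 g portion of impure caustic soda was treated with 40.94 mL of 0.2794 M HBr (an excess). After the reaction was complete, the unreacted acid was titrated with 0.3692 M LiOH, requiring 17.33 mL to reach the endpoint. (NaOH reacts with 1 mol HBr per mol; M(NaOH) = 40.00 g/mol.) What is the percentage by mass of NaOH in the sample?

94.3%

Total n(HBr) added = 0.2794 x 0.04094 = 0.01144 mol.
n(LiOH) used = 0.3692 x 0.01733 = 0.006398 mol, which equals the excess n(HBr).
So n(HBr) consumed by the sample = 0.01144 - 0.006398 = 0.005040 mol.
n(NaOH) = 0.005040 / 1 = 0.005040 mol.
mass NaOH = 0.005040 x 40.00 = 0.2016 g, so %NaOH = 0.2016/0.2139 x 100 = 94.3%.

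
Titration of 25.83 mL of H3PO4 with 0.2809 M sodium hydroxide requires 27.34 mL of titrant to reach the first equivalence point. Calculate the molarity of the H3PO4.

n(NaOH) = 0.2809 x 0.02734 = 0.007680 mol.
At the first equivalence point, 1 mol OH^- react per mol H3PO4, so n(H3PO4) = 0.007680 / 1 = 0.007680 mol.
[H3PO4] = 0.007680 / 0.02583 L = 0.297 M.

0.297 M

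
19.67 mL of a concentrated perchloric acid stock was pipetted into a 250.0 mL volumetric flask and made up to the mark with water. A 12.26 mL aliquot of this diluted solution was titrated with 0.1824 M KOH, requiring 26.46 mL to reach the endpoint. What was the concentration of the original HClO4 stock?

n(KOH) = 0.1824 x 0.02646 = 0.004826 mol.
n(HClO4) in the aliquot = 0.004826 mol.
[diluted HClO4] = 0.004826 / 0.01226 = 0.3937 M.
Dilution factor = 250.0/19.67 = 12.71, so [stock] = 0.3937 x 12.71 = 5.00 M.

5.00 M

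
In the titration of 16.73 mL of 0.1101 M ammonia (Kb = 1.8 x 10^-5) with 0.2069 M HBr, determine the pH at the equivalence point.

n(NH3) = 0.1101 x 0.01673 = 0.001842 mol; V(HBr) at equivalence = 0.001842/0.2069 = 0.008903 L.
At equivalence the base is fully converted to NH4+; total volume = 0.02563 L, so [NH4+] = 0.001842/0.02563 = 0.07186 M.
Ka(NH4+) = Kw/Kb = 1.0e-14 / 1.8 x 10^-5 = 5.56e-10.
[H^+] = sqrt(Ka x [NH4+]) = sqrt(5.56e-10 x 0.07186) = 6.32e-6 M.
pH = -log(6.32e-6) = 5.20.

5.20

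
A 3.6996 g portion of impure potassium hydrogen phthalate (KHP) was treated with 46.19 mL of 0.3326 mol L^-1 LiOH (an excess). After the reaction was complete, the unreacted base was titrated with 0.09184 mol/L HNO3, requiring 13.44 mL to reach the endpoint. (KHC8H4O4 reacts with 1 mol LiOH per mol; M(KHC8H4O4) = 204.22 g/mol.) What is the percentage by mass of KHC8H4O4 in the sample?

78.0%

Total n(LiOH) added = 0.3326 x 0.04619 = 0.01536 mol.
n(HNO3) used = 0.09184 x 0.01344 = 0.001234 mol, which equals the excess n(LiOH).
So n(LiOH) consumed by the sample = 0.01536 - 0.001234 = 0.01413 mol.
n(KHC8H4O4) = 0.01413 / 1 = 0.01413 mol.
mass KHC8H4O4 = 0.01413 x 204.22 = 2.885 g, so %KHC8H4O4 = 2.885/3.6996 x 100 = 78.0%.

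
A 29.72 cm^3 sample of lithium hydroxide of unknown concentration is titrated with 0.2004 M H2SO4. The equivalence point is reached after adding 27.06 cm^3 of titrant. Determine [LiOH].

n(H2SO4) delivered = 0.2004 x 0.02706 = 0.005423 mol.
The reaction is 2 LiOH + 1 H2SO4, so n(LiOH) = 0.005423 x 2/1 = 0.01085 mol.
[LiOH] = 0.01085 mol / 0.02972 L = 0.365 M.

0.365 M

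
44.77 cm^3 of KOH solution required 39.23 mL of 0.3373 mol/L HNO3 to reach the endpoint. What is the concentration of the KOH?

0.296 M

n(HNO3) delivered = 0.3373 x 0.03923 = 0.01323 mol.
For a 1:1 reaction, n(KOH) = 0.01323 mol.
[KOH] = 0.01323 mol / 0.04477 L = 0.296 M.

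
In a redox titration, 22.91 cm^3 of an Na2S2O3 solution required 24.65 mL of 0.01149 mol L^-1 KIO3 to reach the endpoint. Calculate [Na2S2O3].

n(KIO3) = 0.01149 x 0.02465 = 0.0002832 mol.
From the balanced equation, 1 mol KIO3 reacts with 6 mol Na2S2O3, so n(Na2S2O3) = 0.0002832 x 6/1 = 0.001699 mol.
[Na2S2O3] = 0.001699 / 0.02291 L = 0.0742 M.

0.0742 M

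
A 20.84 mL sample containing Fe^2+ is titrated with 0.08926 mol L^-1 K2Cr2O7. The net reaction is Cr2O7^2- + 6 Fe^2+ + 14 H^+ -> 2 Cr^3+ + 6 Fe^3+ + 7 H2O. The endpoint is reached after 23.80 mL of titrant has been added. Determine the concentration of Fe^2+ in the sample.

n(K2Cr2O7) = 0.08926 x 0.02380 = 0.002124 mol.
From the balanced equation, 1 mol K2Cr2O7 reacts with 6 mol Fe^2+, so n(Fe^2+) = 0.002124 x 6/1 = 0.01275 mol.
[Fe^2+] = 0.01275 / 0.02084 L = 0.612 M.

0.612 M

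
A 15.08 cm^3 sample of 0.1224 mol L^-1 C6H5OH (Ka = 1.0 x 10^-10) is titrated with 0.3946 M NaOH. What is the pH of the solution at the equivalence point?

n(C6H5OH) = 0.1224 x 0.01508 = 0.001846 mol; V(NaOH) at equivalence = 0.001846/0.3946 = 0.004678 L.
At equivalence all the acid is converted to C6H5O-; total volume = 0.01508 + 0.004678 = 0.01976 L, so [C6H5O-] = 0.001846/0.01976 = 0.09342 M.
Kb = Kw/Ka = 1.0e-14 / 1.0 x 10^-10 = 0.000100.
[OH^-] = sqrt(Kb x [C6H5O-]) = sqrt(0.000100 x 0.09342) = 0.00306 M.
pOH = 2.51, so pH = 14.00 - 2.51 = 11.49.

11.49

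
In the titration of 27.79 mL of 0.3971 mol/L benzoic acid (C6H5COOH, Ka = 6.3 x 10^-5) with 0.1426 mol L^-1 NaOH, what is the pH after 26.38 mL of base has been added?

Initial n(C6H5COOH) = 0.3971 x 0.02779 = 0.01104 mol.
n(NaOH) added = 0.1426 x 0.02638 = 0.003762 mol, converting that many moles of C6H5COOH to C6H5COO-.
Remaining n(C6H5COOH) = 0.007274 mol; n(C6H5COO-) = 0.003762 mol.
By Henderson-Hasselbalch, pH = pKa + log([A^-]/[HA]) = 4.20 + log(0.003762/0.007274) = 4.20 + (-0.29) = 3.91.

3.91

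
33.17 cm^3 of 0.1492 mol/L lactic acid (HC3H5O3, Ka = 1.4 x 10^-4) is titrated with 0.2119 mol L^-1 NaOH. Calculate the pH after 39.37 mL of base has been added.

n(acid) = 0.1492 x 0.03317 = 0.004949 mol; n(NaOH) added = 0.2119 x 0.03937 = 0.008343 mol.
Base is in excess by 0.008343 - 0.004949 = 0.003394 mol in a total volume of 0.07254 L.
[OH^-] = 0.003394/0.07254 = 0.04678 M, so pOH = 1.33 and pH = 14.00 - 1.33 = 12.67.

12.67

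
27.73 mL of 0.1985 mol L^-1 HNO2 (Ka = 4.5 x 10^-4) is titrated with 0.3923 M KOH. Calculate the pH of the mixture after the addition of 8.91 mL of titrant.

3.59

Initial n(HNO2) = 0.1985 x 0.02773 = 0.005504 mol.
n(KOH) added = 0.3923 x 0.008910 = 0.003495 mol, converting that many moles of HNO2 to NO2-.
Remaining n(HNO2) = 0.002009 mol; n(NO2-) = 0.003495 mol.
By Henderson-Hasselbalch, pH = pKa + log([A^-]/[HA]) = 3.35 + log(0.003495/0.002009) = 3.35 + (+0.24) = 3.59.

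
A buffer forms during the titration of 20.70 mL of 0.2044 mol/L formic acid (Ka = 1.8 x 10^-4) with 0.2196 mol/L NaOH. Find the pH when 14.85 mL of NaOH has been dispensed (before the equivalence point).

4.27

Initial n(HCOOH) = 0.2044 x 0.02070 = 0.004231 mol.
n(NaOH) added = 0.2196 x 0.01485 = 0.003261 mol, converting that many moles of HCOOH to HCOO-.
Remaining n(HCOOH) = 0.0009700 mol; n(HCOO-) = 0.003261 mol.
By Henderson-Hasselbalch, pH = pKa + log([A^-]/[HA]) = 3.74 + log(0.003261/0.0009700) = 3.74 + (+0.53) = 4.27.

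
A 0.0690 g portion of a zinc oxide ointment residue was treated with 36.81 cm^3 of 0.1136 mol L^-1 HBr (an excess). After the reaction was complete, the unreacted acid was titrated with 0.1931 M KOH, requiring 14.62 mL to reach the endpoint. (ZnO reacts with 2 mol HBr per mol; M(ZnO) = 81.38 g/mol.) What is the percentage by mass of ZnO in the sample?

80.1%

Total n(HBr) added = 0.1136 x 0.03681 = 0.004182 mol.
n(KOH) used = 0.1931 x 0.01462 = 0.002823 mol, which equals the excess n(HBr).
So n(HBr) consumed by the sample = 0.004182 - 0.002823 = 0.001358 mol.
n(ZnO) = 0.001358 / 2 = 0.0006792 mol.
mass ZnO = 0.0006792 x 81.38 = 0.05528 g, so %ZnO = 0.05528/0.0690 x 100 = 80.1%.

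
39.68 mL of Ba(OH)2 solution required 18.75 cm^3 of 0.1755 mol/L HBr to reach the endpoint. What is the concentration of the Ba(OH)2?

n(HBr) delivered = 0.1755 x 0.01875 = 0.003291 mol.
The reaction is 1 Ba(OH)2 + 2 HBr, so n(Ba(OH)2) = 0.003291 x 1/2 = 0.001645 mol.
[Ba(OH)2] = 0.001645 mol / 0.03968 L = 0.0415 M.

0.0415 M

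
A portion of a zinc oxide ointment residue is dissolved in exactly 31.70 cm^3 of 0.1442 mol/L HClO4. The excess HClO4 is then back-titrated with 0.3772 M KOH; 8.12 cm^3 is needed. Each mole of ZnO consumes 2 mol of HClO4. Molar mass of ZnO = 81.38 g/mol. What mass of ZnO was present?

0.0614 g

Total n(HClO4) added = 0.1442 x 0.03170 = 0.004571 mol.
n(KOH) used = 0.3772 x 0.008120 = 0.003063 mol, which equals the excess n(HClO4).
So n(HClO4) consumed by the sample = 0.004571 - 0.003063 = 0.001508 mol.
n(ZnO) = 0.001508 / 2 = 0.0007541 mol.
mass = 0.0007541 mol x 81.38 g/mol = 0.0614 g.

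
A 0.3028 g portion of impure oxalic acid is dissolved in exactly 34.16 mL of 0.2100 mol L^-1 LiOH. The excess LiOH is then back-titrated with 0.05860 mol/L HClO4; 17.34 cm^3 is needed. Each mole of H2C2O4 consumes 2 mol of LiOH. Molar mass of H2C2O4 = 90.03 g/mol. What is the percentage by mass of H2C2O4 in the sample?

Total n(LiOH) added = 0.2100 x 0.03416 = 0.007174 mol.
n(HClO4) used = 0.05860 x 0.01734 = 0.001016 mol, which equals the excess n(LiOH).
So n(LiOH) consumed by the sample = 0.007174 - 0.001016 = 0.006157 mol.
n(H2C2O4) = 0.006157 / 2 = 0.003079 mol.
mass H2C2O4 = 0.003079 x 90.03 = 0.2772 g, so %H2C2O4 = 0.2772/0.3028 x 100 = 91.5%.

91.5%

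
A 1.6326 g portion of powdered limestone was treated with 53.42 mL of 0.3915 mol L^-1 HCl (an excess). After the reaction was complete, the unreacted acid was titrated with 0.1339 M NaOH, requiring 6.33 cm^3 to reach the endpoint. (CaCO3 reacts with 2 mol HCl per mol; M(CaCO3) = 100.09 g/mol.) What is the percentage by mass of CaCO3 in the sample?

61.5%

Total n(HCl) added = 0.3915 x 0.05342 = 0.02091 mol.
n(NaOH) used = 0.1339 x 0.006330 = 0.0008476 mol, which equals the excess n(HCl).
So n(HCl) consumed by the sample = 0.02091 - 0.0008476 = 0.02007 mol.
n(CaCO3) = 0.02007 / 2 = 0.01003 mol.
mass CaCO3 = 0.01003 x 100.09 = 1.004 g, so %CaCO3 = 1.004/1.6326 x 100 = 61.5%.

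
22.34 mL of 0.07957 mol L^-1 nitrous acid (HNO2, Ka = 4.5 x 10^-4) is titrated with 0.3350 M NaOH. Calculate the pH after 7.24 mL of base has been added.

n(acid) = 0.07957 x 0.02234 = 0.001778 mol; n(NaOH) added = 0.3350 x 0.007240 = 0.002425 mol.
Base is in excess by 0.002425 - 0.001778 = 0.0006478 mol in a total volume of 0.02958 L.
[OH^-] = 0.0006478/0.02958 = 0.02190 M, so pOH = 1.66 and pH = 14.00 - 1.66 = 12.34.

12.34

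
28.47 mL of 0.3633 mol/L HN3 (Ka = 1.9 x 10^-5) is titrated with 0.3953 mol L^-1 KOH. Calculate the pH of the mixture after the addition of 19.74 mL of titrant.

Initial n(HN3) = 0.3633 x 0.02847 = 0.01034 mol.
n(KOH) added = 0.3953 x 0.01974 = 0.007803 mol, converting that many moles of HN3 to N3-.
Remaining n(HN3) = 0.002540 mol; n(N3-) = 0.007803 mol.
By Henderson-Hasselbalch, pH = pKa + log([A^-]/[HA]) = 4.72 + log(0.007803/0.002540) = 4.72 + (+0.49) = 5.21.

5.21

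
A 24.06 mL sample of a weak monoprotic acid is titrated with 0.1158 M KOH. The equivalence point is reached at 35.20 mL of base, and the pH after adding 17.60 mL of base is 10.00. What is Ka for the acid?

17.60 mL is half of the equivalence volume, so this is the half-equivalence point where [HA] = [A^-].
At half-equivalence pH = pKa, so pKa = 10.00.
Ka = 10^(-10.00) = 1.0 x 10^-10.

1.0 x 10^-10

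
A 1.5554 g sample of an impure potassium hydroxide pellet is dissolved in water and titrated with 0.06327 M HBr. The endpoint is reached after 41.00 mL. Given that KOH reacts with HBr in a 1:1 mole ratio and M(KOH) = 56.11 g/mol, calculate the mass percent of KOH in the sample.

n(HBr) = 0.06327 x 0.04100 = 0.002594 mol.
n(KOH) = 0.002594 / 1 = 0.002594 mol.
mass of KOH = 0.002594 x 56.11 = 0.1456 g.
% purity = 0.1456 / 1.5554 x 100 = 9.36%.

9.36%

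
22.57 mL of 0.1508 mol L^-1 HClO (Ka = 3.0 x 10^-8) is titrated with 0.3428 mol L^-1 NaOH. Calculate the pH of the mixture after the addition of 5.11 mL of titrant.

7.55

Initial n(HClO) = 0.1508 x 0.02257 = 0.003404 mol.
n(NaOH) added = 0.3428 x 0.005110 = 0.001752 mol, converting that many moles of HClO to ClO-.
Remaining n(HClO) = 0.001652 mol; n(ClO-) = 0.001752 mol.
By Henderson-Hasselbalch, pH = pKa + log([A^-]/[HA]) = 7.52 + log(0.001752/0.001652) = 7.52 + (+0.03) = 7.55.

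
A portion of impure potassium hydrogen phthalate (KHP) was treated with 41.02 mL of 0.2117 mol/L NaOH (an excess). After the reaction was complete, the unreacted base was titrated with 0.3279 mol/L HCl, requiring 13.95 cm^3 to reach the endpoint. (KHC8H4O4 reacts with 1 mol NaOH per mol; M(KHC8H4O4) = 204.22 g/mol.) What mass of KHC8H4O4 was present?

Total n(NaOH) added = 0.2117 x 0.04102 = 0.008684 mol.
n(HCl) used = 0.3279 x 0.01395 = 0.004574 mol, which equals the excess n(NaOH).
So n(NaOH) consumed by the sample = 0.008684 - 0.004574 = 0.004110 mol.
n(KHC8H4O4) = 0.004110 / 1 = 0.004110 mol.
mass = 0.004110 mol x 204.22 g/mol = 0.839 g.

0.839 g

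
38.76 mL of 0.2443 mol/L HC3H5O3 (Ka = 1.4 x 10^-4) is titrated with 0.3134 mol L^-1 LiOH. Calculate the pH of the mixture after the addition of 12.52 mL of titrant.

3.70

Initial n(HC3H5O3) = 0.2443 x 0.03876 = 0.009469 mol.
n(LiOH) added = 0.3134 x 0.01252 = 0.003924 mol, converting that many moles of HC3H5O3 to C3H5O3-.
Remaining n(HC3H5O3) = 0.005545 mol; n(C3H5O3-) = 0.003924 mol.
By Henderson-Hasselbalch, pH = pKa + log([A^-]/[HA]) = 3.85 + log(0.003924/0.005545) = 3.85 + (-0.15) = 3.70.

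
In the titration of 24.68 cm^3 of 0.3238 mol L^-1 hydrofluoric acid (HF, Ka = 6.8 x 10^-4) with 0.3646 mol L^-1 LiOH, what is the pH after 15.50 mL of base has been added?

Initial n(HF) = 0.3238 x 0.02468 = 0.007991 mol.
n(LiOH) added = 0.3646 x 0.01550 = 0.005651 mol, converting that many moles of HF to F-.
Remaining n(HF) = 0.002340 mol; n(F-) = 0.005651 mol.
By Henderson-Hasselbalch, pH = pKa + log([A^-]/[HA]) = 3.17 + log(0.005651/0.002340) = 3.17 + (+0.38) = 3.55.

3.55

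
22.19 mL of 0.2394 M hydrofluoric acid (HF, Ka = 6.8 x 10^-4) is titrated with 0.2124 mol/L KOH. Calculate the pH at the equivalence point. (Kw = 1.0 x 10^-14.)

8.11

n(HF) = 0.2394 x 0.02219 = 0.005312 mol; V(KOH) at equivalence = 0.005312/0.2124 = 0.02501 L.
At equivalence all the acid is converted to F-; total volume = 0.02219 + 0.02501 = 0.04720 L, so [F-] = 0.005312/0.04720 = 0.1125 M.
Kb = Kw/Ka = 1.0e-14 / 6.8 x 10^-4 = 1.47e-11.
[OH^-] = sqrt(Kb x [F-]) = sqrt(1.47e-11 x 0.1125) = 1.29e-6 M.
pOH = 5.89, so pH = 14.00 - 5.89 = 8.11.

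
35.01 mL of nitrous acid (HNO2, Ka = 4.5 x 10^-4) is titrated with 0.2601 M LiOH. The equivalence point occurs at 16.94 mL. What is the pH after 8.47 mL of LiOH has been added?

8.47 mL is exactly half the equivalence volume (16.94/2), i.e. the half-equivalence point.
There, n(HA) = n(A^-), so pH = pKa = -log(4.5 x 10^-4) = 3.35.

3.35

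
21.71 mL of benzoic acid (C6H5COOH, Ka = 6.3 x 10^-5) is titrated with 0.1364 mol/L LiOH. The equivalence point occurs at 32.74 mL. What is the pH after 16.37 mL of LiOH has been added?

4.20

16.37 mL is exactly half the equivalence volume (32.74/2), i.e. the half-equivalence point.
There, n(HA) = n(A^-), so pH = pKa = -log(6.3 x 10^-5) = 4.20.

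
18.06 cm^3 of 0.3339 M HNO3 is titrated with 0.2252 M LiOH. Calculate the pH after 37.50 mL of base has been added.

12.64

n(acid) = 0.3339 x 0.01806 = 0.006030 mol; n(LiOH) added = 0.2252 x 0.03750 = 0.008445 mol.
Base is in excess by 0.008445 - 0.006030 = 0.002415 mol in a total volume of 0.05556 L.
[OH^-] = 0.002415/0.05556 = 0.04346 M, so pOH = 1.36 and pH = 14.00 - 1.36 = 12.64.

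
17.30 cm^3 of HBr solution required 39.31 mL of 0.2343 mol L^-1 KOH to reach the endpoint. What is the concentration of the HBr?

n(KOH) delivered = 0.2343 x 0.03931 = 0.009210 mol.
For a 1:1 reaction, n(HBr) = 0.009210 mol.
[HBr] = 0.009210 mol / 0.01730 L = 0.532 M.

0.532 M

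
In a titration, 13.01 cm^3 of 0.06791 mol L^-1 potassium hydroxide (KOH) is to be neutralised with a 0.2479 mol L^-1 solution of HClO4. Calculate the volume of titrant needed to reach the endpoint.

n(KOH) = 0.06791 mol/L x 0.01301 L = 0.0008835 mol.
At equivalence n(HClO4) = n(KOH) = 0.0008835 mol.
V(HClO4) = 0.0008835 / 0.2479 = 0.003564 L = 3.56 mL.

3.56 mL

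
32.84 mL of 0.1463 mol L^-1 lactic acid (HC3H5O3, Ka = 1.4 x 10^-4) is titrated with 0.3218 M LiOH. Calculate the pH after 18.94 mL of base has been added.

n(acid) = 0.1463 x 0.03284 = 0.004804 mol; n(LiOH) added = 0.3218 x 0.01894 = 0.006095 mol.
Base is in excess by 0.006095 - 0.004804 = 0.001290 mol in a total volume of 0.05178 L.
[OH^-] = 0.001290/0.05178 = 0.02492 M, so pOH = 1.60 and pH = 14.00 - 1.60 = 12.40.

12.40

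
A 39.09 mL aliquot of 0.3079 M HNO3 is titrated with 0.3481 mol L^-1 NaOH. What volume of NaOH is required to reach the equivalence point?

n(HNO3) = 0.3079 mol/L x 0.03909 L = 0.01204 mol.
At equivalence n(NaOH) = n(HNO3) = 0.01204 mol.
V(NaOH) = 0.01204 / 0.3481 = 0.03458 L = 34.6 mL.

34.6 mL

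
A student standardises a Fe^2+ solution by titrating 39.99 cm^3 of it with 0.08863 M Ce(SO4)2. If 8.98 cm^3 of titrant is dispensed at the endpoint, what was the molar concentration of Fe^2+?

0.0199 M

n(Ce(SO4)2) = 0.08863 x 0.008980 = 0.0007959 mol.
From the balanced equation, 1 mol Ce(SO4)2 reacts with 1 mol Fe^2+, so n(Fe^2+) = 0.0007959 x 1/1 = 0.0007959 mol.
[Fe^2+] = 0.0007959 / 0.03999 L = 0.0199 M.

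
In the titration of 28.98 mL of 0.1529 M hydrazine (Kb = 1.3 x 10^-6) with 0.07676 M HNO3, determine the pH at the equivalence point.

n(N2H4) = 0.1529 x 0.02898 = 0.004431 mol; V(HNO3) at equivalence = 0.004431/0.07676 = 0.05773 L.
At equivalence the base is fully converted to N2H5+; total volume = 0.08671 L, so [N2H5+] = 0.004431/0.08671 = 0.05110 M.
Ka(N2H5+) = Kw/Kb = 1.0e-14 / 1.3 x 10^-6 = 7.69e-9.
[H^+] = sqrt(Ka x [N2H5+]) = sqrt(7.69e-9 x 0.05110) = 1.98e-5 M.
pH = -log(1.98e-5) = 4.70.

4.70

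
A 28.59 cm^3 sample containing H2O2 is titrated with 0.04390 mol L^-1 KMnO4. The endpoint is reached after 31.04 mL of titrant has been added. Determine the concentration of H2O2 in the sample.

n(KMnO4) = 0.04390 x 0.03104 = 0.001363 mol.
From the balanced equation, 2 mol KMnO4 reacts with 5 mol H2O2, so n(H2O2) = 0.001363 x 5/2 = 0.003407 mol.
[H2O2] = 0.003407 / 0.02859 L = 0.119 M.

0.119 M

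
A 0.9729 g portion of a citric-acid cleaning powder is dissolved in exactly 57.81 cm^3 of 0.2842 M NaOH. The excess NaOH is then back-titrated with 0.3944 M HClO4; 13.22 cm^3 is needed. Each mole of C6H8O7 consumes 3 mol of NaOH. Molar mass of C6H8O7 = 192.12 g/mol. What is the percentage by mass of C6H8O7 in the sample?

Total n(NaOH) added = 0.2842 x 0.05781 = 0.01643 mol.
n(HClO4) used = 0.3944 x 0.01322 = 0.005214 mol, which equals the excess n(NaOH).
So n(NaOH) consumed by the sample = 0.01643 - 0.005214 = 0.01122 mol.
n(C6H8O7) = 0.01122 / 3 = 0.003739 mol.
mass C6H8O7 = 0.003739 x 192.12 = 0.7182 g, so %C6H8O7 = 0.7182/0.9729 x 100 = 73.8%.

73.8%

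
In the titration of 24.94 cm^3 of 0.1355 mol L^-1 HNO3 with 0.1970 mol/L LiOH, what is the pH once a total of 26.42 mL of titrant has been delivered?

n(acid) = 0.1355 x 0.02494 = 0.003379 mol; n(LiOH) added = 0.1970 x 0.02642 = 0.005205 mol.
Base is in excess by 0.005205 - 0.003379 = 0.001825 mol in a total volume of 0.05136 L.
[OH^-] = 0.001825/0.05136 = 0.03554 M, so pOH = 1.45 and pH = 14.00 - 1.45 = 12.55.

12.55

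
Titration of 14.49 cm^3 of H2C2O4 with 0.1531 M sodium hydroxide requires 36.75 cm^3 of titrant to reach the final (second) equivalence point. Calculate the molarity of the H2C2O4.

n(NaOH) = 0.1531 x 0.03675 = 0.005626 mol.
At the final (second) equivalence point, 2 mol OH^- react per mol H2C2O4, so n(H2C2O4) = 0.005626 / 2 = 0.002813 mol.
[H2C2O4] = 0.002813 / 0.01449 L = 0.194 M.

0.194 M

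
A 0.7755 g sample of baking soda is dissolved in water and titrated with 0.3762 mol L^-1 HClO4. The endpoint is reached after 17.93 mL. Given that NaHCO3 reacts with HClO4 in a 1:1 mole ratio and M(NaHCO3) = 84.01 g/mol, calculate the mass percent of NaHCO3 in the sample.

n(HClO4) = 0.3762 x 0.01793 = 0.006745 mol.
n(NaHCO3) = 0.006745 / 1 = 0.006745 mol.
mass of NaHCO3 = 0.006745 x 84.01 = 0.5667 g.
% purity = 0.5667 / 0.7755 x 100 = 73.1%.

73.1%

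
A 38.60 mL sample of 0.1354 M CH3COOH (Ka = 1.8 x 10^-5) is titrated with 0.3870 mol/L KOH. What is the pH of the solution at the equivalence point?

n(CH3COOH) = 0.1354 x 0.03860 = 0.005226 mol; V(KOH) at equivalence = 0.005226/0.3870 = 0.01351 L.
At equivalence all the acid is converted to CH3COO-; total volume = 0.03860 + 0.01351 = 0.05211 L, so [CH3COO-] = 0.005226/0.05211 = 0.1003 M.
Kb = Kw/Ka = 1.0e-14 / 1.8 x 10^-5 = 5.56e-10.
[OH^-] = sqrt(Kb x [CH3COO-]) = sqrt(5.56e-10 x 0.1003) = 7.46e-6 M.
pOH = 5.13, so pH = 14.00 - 5.13 = 8.87.

8.87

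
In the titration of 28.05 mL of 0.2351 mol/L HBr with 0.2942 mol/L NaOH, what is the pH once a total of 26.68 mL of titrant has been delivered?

n(acid) = 0.2351 x 0.02805 = 0.006595 mol; n(NaOH) added = 0.2942 x 0.02668 = 0.007849 mol.
Base is in excess by 0.007849 - 0.006595 = 0.001255 mol in a total volume of 0.05473 L.
[OH^-] = 0.001255/0.05473 = 0.02293 M, so pOH = 1.64 and pH = 14.00 - 1.64 = 12.36.

12.36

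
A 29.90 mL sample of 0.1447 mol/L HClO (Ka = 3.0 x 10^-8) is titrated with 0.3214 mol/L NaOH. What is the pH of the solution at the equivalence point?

n(HClO) = 0.1447 x 0.02990 = 0.004327 mol; V(NaOH) at equivalence = 0.004327/0.3214 = 0.01346 L.
At equivalence all the acid is converted to ClO-; total volume = 0.02990 + 0.01346 = 0.04336 L, so [ClO-] = 0.004327/0.04336 = 0.09978 M.
Kb = Kw/Ka = 1.0e-14 / 3.0 x 10^-8 = 3.33e-7.
[OH^-] = sqrt(Kb x [ClO-]) = sqrt(3.33e-7 x 0.09978) = 0.000182 M.
pOH = 3.74, so pH = 14.00 - 3.74 = 10.26.

10.26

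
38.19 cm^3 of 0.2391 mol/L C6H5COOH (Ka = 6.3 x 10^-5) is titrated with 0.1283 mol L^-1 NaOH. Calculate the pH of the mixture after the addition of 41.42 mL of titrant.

4.34

Initial n(C6H5COOH) = 0.2391 x 0.03819 = 0.009131 mol.
n(NaOH) added = 0.1283 x 0.04142 = 0.005314 mol, converting that many moles of C6H5COOH to C6H5COO-.
Remaining n(C6H5COOH) = 0.003817 mol; n(C6H5COO-) = 0.005314 mol.
By Henderson-Hasselbalch, pH = pKa + log([A^-]/[HA]) = 4.20 + log(0.005314/0.003817) = 4.20 + (+0.14) = 4.34.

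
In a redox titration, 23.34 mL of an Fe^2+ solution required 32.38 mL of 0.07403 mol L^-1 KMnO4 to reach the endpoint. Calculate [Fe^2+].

n(KMnO4) = 0.07403 x 0.03238 = 0.002397 mol.
From the balanced equation, 1 mol KMnO4 reacts with 5 mol Fe^2+, so n(Fe^2+) = 0.002397 x 5/1 = 0.01199 mol.
[Fe^2+] = 0.01199 / 0.02334 L = 0.514 M.

0.514 M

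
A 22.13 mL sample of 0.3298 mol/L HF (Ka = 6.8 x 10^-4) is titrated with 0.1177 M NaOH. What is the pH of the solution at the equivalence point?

8.05

n(HF) = 0.3298 x 0.02213 = 0.007298 mol; V(NaOH) at equivalence = 0.007298/0.1177 = 0.06201 L.
At equivalence all the acid is converted to F-; total volume = 0.02213 + 0.06201 = 0.08414 L, so [F-] = 0.007298/0.08414 = 0.08674 M.
Kb = Kw/Ka = 1.0e-14 / 6.8 x 10^-4 = 1.47e-11.
[OH^-] = sqrt(Kb x [F-]) = sqrt(1.47e-11 x 0.08674) = 1.13e-6 M.
pOH = 5.95, so pH = 14.00 - 5.95 = 8.05.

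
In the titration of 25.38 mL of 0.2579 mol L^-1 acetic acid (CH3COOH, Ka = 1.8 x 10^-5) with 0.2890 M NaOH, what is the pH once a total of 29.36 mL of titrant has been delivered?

12.55

n(acid) = 0.2579 x 0.02538 = 0.006546 mol; n(NaOH) added = 0.2890 x 0.02936 = 0.008485 mol.
Base is in excess by 0.008485 - 0.006546 = 0.001940 mol in a total volume of 0.05474 L.
[OH^-] = 0.001940/0.05474 = 0.03543 M, so pOH = 1.45 and pH = 14.00 - 1.45 = 12.55.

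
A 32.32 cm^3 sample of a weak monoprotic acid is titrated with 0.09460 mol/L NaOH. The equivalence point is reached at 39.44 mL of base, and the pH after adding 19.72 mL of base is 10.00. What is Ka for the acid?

1.0 x 10^-10

19.72 mL is half of the equivalence volume, so this is the half-equivalence point where [HA] = [A^-].
At half-equivalence pH = pKa, so pKa = 10.00.
Ka = 10^(-10.00) = 1.0 x 10^-10.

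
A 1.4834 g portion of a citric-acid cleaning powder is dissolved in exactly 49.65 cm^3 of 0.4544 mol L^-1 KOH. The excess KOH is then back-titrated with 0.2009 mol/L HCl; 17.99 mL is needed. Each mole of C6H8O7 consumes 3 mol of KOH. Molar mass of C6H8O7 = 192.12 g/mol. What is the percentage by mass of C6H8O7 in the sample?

81.8%

Total n(KOH) added = 0.4544 x 0.04965 = 0.02256 mol.
n(HCl) used = 0.2009 x 0.01799 = 0.003614 mol, which equals the excess n(KOH).
So n(KOH) consumed by the sample = 0.02256 - 0.003614 = 0.01895 mol.
n(C6H8O7) = 0.01895 / 3 = 0.006316 mol.
mass C6H8O7 = 0.006316 x 192.12 = 1.213 g, so %C6H8O7 = 1.213/1.4834 x 100 = 81.8%.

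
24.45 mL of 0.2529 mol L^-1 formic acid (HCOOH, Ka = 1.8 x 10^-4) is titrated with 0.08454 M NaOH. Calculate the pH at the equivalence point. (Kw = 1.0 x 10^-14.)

8.27

n(HCOOH) = 0.2529 x 0.02445 = 0.006183 mol; V(NaOH) at equivalence = 0.006183/0.08454 = 0.07314 L.
At equivalence all the acid is converted to HCOO-; total volume = 0.02445 + 0.07314 = 0.09759 L, so [HCOO-] = 0.006183/0.09759 = 0.06336 M.
Kb = Kw/Ka = 1.0e-14 / 1.8 x 10^-4 = 5.56e-11.
[OH^-] = sqrt(Kb x [HCOO-]) = sqrt(5.56e-11 x 0.06336) = 1.88e-6 M.
pOH = 5.73, so pH = 14.00 - 5.73 = 8.27.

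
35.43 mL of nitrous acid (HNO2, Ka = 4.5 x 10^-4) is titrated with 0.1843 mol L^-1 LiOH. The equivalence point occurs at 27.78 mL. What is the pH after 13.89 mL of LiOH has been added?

3.35

13.89 mL is exactly half the equivalence volume (27.78/2), i.e. the half-equivalence point.
There, n(HA) = n(A^-), so pH = pKa = -log(4.5 x 10^-4) = 3.35.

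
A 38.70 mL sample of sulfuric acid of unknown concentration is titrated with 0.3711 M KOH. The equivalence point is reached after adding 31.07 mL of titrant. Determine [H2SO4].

n(KOH) delivered = 0.3711 x 0.03107 = 0.01153 mol.
The reaction is 1 H2SO4 + 2 KOH, so n(H2SO4) = 0.01153 x 1/2 = 0.005765 mol.
[H2SO4] = 0.005765 mol / 0.03870 L = 0.149 M.

0.149 M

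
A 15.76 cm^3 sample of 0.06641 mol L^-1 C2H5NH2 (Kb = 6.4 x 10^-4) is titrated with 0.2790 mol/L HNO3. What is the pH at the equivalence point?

6.04

n(C2H5NH2) = 0.06641 x 0.01576 = 0.001047 mol; V(HNO3) at equivalence = 0.001047/0.2790 = 0.003751 L.
At equivalence the base is fully converted to C2H5NH3+; total volume = 0.01951 L, so [C2H5NH3+] = 0.001047/0.01951 = 0.05364 M.
Ka(C2H5NH3+) = Kw/Kb = 1.0e-14 / 6.4 x 10^-4 = 1.56e-11.
[H^+] = sqrt(Ka x [C2H5NH3+]) = sqrt(1.56e-11 x 0.05364) = 9.16e-7 M.
pH = -log(9.16e-7) = 6.04.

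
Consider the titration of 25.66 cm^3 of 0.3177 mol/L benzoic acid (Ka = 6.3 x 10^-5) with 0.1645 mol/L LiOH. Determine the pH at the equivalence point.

8.62

n(C6H5COOH) = 0.3177 x 0.02566 = 0.008152 mol; V(LiOH) at equivalence = 0.008152/0.1645 = 0.04956 L.
At equivalence all the acid is converted to C6H5COO-; total volume = 0.02566 + 0.04956 = 0.07522 L, so [C6H5COO-] = 0.008152/0.07522 = 0.1084 M.
Kb = Kw/Ka = 1.0e-14 / 6.3 x 10^-5 = 1.59e-10.
[OH^-] = sqrt(Kb x [C6H5COO-]) = sqrt(1.59e-10 x 0.1084) = 4.15e-6 M.
pOH = 5.38, so pH = 14.00 - 5.38 = 8.62.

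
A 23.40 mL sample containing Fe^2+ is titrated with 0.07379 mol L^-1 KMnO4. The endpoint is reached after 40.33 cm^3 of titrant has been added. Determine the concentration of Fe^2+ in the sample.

n(KMnO4) = 0.07379 x 0.04033 = 0.002976 mol.
From the balanced equation, 1 mol KMnO4 reacts with 5 mol Fe^2+, so n(Fe^2+) = 0.002976 x 5/1 = 0.01488 mol.
[Fe^2+] = 0.01488 / 0.02340 L = 0.636 M.

0.636 M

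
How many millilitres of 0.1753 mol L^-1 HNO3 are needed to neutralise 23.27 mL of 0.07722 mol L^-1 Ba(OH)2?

20.5 mL

n(Ba(OH)2) = 0.07722 mol/L x 0.02327 L = 0.001797 mol.
The neutralisation is 1 Ba(OH)2 : 2 HNO3, so n(HNO3) = 0.001797 x 2/1 = 0.003594 mol.
V(HNO3) = 0.003594 / 0.1753 = 0.02050 L = 20.5 mL.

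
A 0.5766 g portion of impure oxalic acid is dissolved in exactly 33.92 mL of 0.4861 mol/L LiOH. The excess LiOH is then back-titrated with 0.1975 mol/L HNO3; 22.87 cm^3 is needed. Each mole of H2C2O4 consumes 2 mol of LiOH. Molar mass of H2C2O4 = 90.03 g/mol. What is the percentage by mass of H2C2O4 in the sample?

Total n(LiOH) added = 0.4861 x 0.03392 = 0.01649 mol.
n(HNO3) used = 0.1975 x 0.02287 = 0.004517 mol, which equals the excess n(LiOH).
So n(LiOH) consumed by the sample = 0.01649 - 0.004517 = 0.01197 mol.
n(H2C2O4) = 0.01197 / 2 = 0.005986 mol.
mass H2C2O4 = 0.005986 x 90.03 = 0.5389 g, so %H2C2O4 = 0.5389/0.5766 x 100 = 93.5%.

93.5%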